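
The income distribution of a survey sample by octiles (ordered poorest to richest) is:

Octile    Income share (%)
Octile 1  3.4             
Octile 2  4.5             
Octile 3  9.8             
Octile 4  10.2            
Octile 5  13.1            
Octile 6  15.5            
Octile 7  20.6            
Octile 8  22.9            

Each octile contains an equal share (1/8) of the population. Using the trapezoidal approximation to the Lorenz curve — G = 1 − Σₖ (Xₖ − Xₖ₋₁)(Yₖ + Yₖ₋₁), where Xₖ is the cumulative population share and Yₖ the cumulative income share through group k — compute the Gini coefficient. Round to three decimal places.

Cumulative income shares Yₖ: 0.0340, 0.0790, 0.1770, 0.2790, 0.4100, 0.5650, 0.7710, 1.0000
Σ (Xₖ−Xₖ₋₁)(Yₖ+Yₖ₋₁) = (1/8)(0.0340+0.0000) + (1/8)(0.0790+0.0340) + (1/8)(0.1770+0.0790) + (1/8)(0.2790+0.1770) + (1/8)(0.4100+0.2790) + (1/8)(0.5650+0.4100) + (1/8)(0.7710+0.5650) + (1/8)(1.0000+0.7710)
  = 0.0043 + 0.0141 + 0.0320 + 0.0570 + 0.0861 + 0.1219 + 0.1670 + 0.2214 = 0.7037
G = 1 − 0.7037 = 0.2963

0.296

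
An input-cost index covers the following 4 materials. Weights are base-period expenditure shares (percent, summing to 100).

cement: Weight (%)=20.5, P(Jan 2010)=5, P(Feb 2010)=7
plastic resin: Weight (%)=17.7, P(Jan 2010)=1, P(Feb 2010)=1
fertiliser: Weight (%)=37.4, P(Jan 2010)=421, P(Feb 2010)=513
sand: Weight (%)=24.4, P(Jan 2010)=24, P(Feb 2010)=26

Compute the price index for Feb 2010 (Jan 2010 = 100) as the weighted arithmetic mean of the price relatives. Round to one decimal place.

118.4

cement: 20.5 × (7/5) = 20.5 × 1.400000 = 28.7000
plastic resin: 17.7 × (1/1) = 17.7 × 1.000000 = 17.7000
fertiliser: 37.4 × (513/421) = 37.4 × 1.218527 = 45.5729
sand: 24.4 × (26/24) = 24.4 × 1.083333 = 26.4333
Index = Σ wᵢ·(p₁ᵢ/p₀ᵢ) = 28.7000 + 17.7000 + 45.5729 + 26.4333 = 118.4063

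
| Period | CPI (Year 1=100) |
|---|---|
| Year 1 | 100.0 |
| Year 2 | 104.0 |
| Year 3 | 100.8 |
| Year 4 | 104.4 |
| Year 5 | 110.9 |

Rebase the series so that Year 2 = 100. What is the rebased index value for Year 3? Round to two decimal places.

96.92

Rebased(Year 3) = 100.8 / 104.0 × 100 = 96.9231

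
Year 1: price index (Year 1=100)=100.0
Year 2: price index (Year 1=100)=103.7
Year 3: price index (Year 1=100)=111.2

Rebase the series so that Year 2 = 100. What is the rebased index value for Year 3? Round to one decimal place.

107.2

Rebased(Year 3) = 111.2 / 103.7 × 100 = 107.2324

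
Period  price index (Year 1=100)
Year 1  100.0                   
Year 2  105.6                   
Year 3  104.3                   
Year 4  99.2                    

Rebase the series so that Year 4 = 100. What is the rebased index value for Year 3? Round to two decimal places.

Rebased(Year 3) = 104.3 / 99.2 × 100 = 105.1411

105.14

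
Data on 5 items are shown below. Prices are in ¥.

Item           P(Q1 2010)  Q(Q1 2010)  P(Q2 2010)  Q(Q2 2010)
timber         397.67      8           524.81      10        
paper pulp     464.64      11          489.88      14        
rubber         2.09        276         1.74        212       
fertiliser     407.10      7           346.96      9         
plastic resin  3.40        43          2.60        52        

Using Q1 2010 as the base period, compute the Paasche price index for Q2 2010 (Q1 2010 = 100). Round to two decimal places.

106.55

Paasche price index uses current-period quantities as weights.
ΣP(Q2 2010)·Q(Q2 2010) = 524.81×10 + 489.88×14 + 1.74×212 + 346.96×9 + 2.60×52 = 5248.1 + 6858.32 + 368.88 + 3122.64 + 135.2 = 15733.14
ΣP(Q1 2010)·Q(Q2 2010) = 397.67×10 + 464.64×14 + 2.09×212 + 407.10×9 + 3.40×52 = 3976.7 + 6504.96 + 443.08 + 3663.9 + 176.8 = 14765.44
Index = 15733.14 / 14765.44 × 100 = 106.5538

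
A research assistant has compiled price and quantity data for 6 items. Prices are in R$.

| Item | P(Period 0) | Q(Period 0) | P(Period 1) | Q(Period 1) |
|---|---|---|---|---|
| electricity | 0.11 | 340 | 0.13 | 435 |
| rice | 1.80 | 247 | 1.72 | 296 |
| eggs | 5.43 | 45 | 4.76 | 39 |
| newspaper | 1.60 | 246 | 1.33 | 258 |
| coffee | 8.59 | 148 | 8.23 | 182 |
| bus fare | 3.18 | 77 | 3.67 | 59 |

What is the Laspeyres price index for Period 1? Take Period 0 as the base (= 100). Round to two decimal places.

Laspeyres price index uses base-period quantities as weights.
ΣP(Period 1)·Q(Period 0) = 0.13×340 + 1.72×247 + 4.76×45 + 1.33×246 + 8.23×148 + 3.67×77 = 44.2 + 424.84 + 214.2 + 327.18 + 1218.04 + 282.59 = 2511.05
ΣP(Period 0)·Q(Period 0) = 0.11×340 + 1.80×247 + 5.43×45 + 1.60×246 + 8.59×148 + 3.18×77 = 37.4 + 444.6 + 244.35 + 393.6 + 1271.32 + 244.86 = 2636.13
Index = 2511.05 / 2636.13 × 100 = 95.2552

95.26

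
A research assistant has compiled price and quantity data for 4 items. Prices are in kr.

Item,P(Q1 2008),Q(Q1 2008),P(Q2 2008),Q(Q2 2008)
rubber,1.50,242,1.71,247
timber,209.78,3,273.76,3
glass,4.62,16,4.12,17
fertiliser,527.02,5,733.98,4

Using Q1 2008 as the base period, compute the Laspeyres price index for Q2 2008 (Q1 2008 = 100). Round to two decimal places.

Laspeyres price index uses base-period quantities as weights.
ΣP(Q2 2008)·Q(Q1 2008) = 1.71×242 + 273.76×3 + 4.12×16 + 733.98×5 = 413.82 + 821.28 + 65.92 + 3669.9 = 4970.92
ΣP(Q1 2008)·Q(Q1 2008) = 1.50×242 + 209.78×3 + 4.62×16 + 527.02×5 = 363 + 629.34 + 73.92 + 2635.1 = 3701.36
Index = 4970.92 / 3701.36 × 100 = 134.2998

134.30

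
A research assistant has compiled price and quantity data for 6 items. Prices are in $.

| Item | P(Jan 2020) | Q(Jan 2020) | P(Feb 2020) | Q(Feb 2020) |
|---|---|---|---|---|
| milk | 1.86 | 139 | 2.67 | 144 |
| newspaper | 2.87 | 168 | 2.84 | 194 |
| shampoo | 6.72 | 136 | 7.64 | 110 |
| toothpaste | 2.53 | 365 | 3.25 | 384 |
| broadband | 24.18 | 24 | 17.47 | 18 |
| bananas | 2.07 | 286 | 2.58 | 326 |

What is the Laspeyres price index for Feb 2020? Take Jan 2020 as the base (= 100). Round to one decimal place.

112.8

Laspeyres price index uses base-period quantities as weights.
ΣP(Feb 2020)·Q(Jan 2020) = 2.67×139 + 2.84×168 + 7.64×136 + 3.25×365 + 17.47×24 + 2.58×286 = 371.13 + 477.12 + 1039.04 + 1186.25 + 419.28 + 737.88 = 4230.7
ΣP(Jan 2020)·Q(Jan 2020) = 1.86×139 + 2.87×168 + 6.72×136 + 2.53×365 + 24.18×24 + 2.07×286 = 258.54 + 482.16 + 913.92 + 923.45 + 580.32 + 592.02 = 3750.41
Index = 4230.7 / 3750.41 × 100 = 112.8063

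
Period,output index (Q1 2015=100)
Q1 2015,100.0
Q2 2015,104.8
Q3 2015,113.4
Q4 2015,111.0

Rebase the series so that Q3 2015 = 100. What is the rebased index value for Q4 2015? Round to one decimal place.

97.9

Rebased(Q4 2015) = 111.0 / 113.4 × 100 = 97.8836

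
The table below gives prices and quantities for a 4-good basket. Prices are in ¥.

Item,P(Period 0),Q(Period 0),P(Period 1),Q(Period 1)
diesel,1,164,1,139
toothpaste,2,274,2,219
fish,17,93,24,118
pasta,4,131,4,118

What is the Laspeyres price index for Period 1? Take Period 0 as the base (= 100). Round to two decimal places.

123.11

Laspeyres price index uses base-period quantities as weights.
ΣP(Period 1)·Q(Period 0) = 1×164 + 2×274 + 24×93 + 4×131 = 164 + 548 + 2232 + 524 = 3468
ΣP(Period 0)·Q(Period 0) = 1×164 + 2×274 + 17×93 + 4×131 = 164 + 548 + 1581 + 524 = 2817
Index = 3468 / 2817 × 100 = 123.1097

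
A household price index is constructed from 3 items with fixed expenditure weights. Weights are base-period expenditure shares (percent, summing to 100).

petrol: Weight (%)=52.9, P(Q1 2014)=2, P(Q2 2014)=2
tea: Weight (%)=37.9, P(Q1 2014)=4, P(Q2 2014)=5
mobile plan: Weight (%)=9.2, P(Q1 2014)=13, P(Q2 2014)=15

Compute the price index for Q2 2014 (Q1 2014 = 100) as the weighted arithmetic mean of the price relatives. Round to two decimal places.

petrol: 52.9 × (2/2) = 52.9 × 1.000000 = 52.9000
tea: 37.9 × (5/4) = 37.9 × 1.250000 = 47.3750
mobile plan: 9.2 × (15/13) = 9.2 × 1.153846 = 10.6154
Index = Σ wᵢ·(p₁ᵢ/p₀ᵢ) = 52.9000 + 47.3750 + 10.6154 = 110.8904

110.89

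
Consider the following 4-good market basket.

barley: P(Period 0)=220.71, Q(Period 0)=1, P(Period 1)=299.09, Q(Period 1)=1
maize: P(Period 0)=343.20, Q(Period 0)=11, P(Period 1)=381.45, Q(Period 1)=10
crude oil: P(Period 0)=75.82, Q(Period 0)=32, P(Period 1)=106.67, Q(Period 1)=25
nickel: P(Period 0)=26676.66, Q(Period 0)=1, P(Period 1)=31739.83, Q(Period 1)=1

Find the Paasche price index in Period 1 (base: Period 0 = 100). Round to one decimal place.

Paasche price index uses current-period quantities as weights.
ΣP(Period 1)·Q(Period 1) = 299.09×1 + 381.45×10 + 106.67×25 + 31739.83×1 = 299.09 + 3814.5 + 2666.75 + 31739.83 = 38520.17
ΣP(Period 0)·Q(Period 1) = 220.71×1 + 343.20×10 + 75.82×25 + 26676.66×1 = 220.71 + 3432 + 1895.5 + 26676.66 = 32224.87
Index = 38520.17 / 32224.87 × 100 = 119.5355

119.5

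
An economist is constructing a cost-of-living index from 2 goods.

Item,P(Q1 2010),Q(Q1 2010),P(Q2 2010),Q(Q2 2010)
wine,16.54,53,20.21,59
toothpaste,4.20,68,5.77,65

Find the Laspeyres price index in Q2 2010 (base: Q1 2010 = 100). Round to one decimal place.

125.9

Laspeyres price index uses base-period quantities as weights.
ΣP(Q2 2010)·Q(Q1 2010) = 20.21×53 + 5.77×68 = 1071.13 + 392.36 = 1463.49
ΣP(Q1 2010)·Q(Q1 2010) = 16.54×53 + 4.20×68 = 876.62 + 285.6 = 1162.22
Index = 1463.49 / 1162.22 × 100 = 125.9219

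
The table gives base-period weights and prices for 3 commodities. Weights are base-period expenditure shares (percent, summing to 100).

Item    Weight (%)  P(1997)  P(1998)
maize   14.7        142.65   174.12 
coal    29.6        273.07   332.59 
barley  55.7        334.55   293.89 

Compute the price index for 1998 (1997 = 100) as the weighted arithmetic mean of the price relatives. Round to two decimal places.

maize: 14.7 × (174.12/142.65) = 14.7 × 1.220610 = 17.9430
coal: 29.6 × (332.59/273.07) = 29.6 × 1.217966 = 36.0518
barley: 55.7 × (293.89/334.55) = 55.7 × 0.878464 = 48.9304
Index = Σ wᵢ·(p₁ᵢ/p₀ᵢ) = 17.9430 + 36.0518 + 48.9304 = 102.9252

102.93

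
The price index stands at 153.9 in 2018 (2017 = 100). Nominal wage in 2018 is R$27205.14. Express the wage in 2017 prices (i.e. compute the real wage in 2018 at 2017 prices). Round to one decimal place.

17677.2

Real = Nominal ÷ (Index/100) = 27205.14 ÷ (153.9/100)
     = 27205.14 ÷ 1.539 = 17677.1540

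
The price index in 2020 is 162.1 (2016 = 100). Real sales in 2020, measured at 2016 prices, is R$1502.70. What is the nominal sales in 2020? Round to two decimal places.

2435.88

Nominal = Real × (Index/100) = 1502.70 × (162.1/100)
        = 1502.70 × 1.621 = 2435.8767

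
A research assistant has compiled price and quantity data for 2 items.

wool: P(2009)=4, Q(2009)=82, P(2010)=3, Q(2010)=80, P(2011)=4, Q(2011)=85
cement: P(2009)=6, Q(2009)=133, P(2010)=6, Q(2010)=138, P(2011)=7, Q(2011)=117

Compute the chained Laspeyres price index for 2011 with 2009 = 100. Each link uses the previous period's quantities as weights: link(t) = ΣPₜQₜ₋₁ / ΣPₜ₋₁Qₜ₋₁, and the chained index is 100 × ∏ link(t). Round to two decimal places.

Link 2009→2010:
ΣP(2010)Q(2009) = 3×82 + 6×133 = 246 + 798 = 1044
ΣP(2009)Q(2009) = 4×82 + 6×133 = 328 + 798 = 1126
link = 1044/1126 = 0.927176
Link 2010→2011:
ΣP(2011)Q(2010) = 4×80 + 7×138 = 320 + 966 = 1286
ΣP(2010)Q(2010) = 3×80 + 6×138 = 240 + 828 = 1068
link = 1286/1068 = 1.204120
Chained index = 100 × 0.927176 × 1.204120 = 111.6431

111.64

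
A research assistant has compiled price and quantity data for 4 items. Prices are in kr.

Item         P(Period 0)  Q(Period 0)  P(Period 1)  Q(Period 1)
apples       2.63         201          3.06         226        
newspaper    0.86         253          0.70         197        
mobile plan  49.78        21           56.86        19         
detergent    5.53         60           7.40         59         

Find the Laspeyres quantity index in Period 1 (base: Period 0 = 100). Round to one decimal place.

Laspeyres quantity index uses base-period prices as weights.
ΣP(Period 0)·Q(Period 1) = 2.63×226 + 0.86×197 + 49.78×19 + 5.53×59 = 594.38 + 169.42 + 945.82 + 326.27 = 2035.89
ΣP(Period 0)·Q(Period 0) = 2.63×201 + 0.86×253 + 49.78×21 + 5.53×60 = 528.63 + 217.58 + 1045.38 + 331.8 = 2123.39
Index = 2035.89 / 2123.39 × 100 = 95.8792

95.9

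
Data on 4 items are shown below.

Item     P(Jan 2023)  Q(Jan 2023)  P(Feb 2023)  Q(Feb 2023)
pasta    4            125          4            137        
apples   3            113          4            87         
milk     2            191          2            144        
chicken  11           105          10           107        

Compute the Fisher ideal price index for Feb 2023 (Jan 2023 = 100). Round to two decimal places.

Laspeyres component (base-period weights):
ΣP(Feb 2023)Q(Jan 2023) = 4×125 + 4×113 + 2×191 + 10×105 = 500 + 452 + 382 + 1050 = 2384
ΣP(Jan 2023)Q(Jan 2023) = 4×125 + 3×113 + 2×191 + 11×105 = 500 + 339 + 382 + 1155 = 2376
L = 2384 / 2376 × 100 = 100.3367
Paasche component (current-period weights):
ΣP(Feb 2023)Q(Feb 2023) = 4×137 + 4×87 + 2×144 + 10×107 = 548 + 348 + 288 + 1070 = 2254
ΣP(Jan 2023)Q(Feb 2023) = 4×137 + 3×87 + 2×144 + 11×107 = 548 + 261 + 288 + 1177 = 2274
P = 2254 / 2274 × 100 = 99.1205
Fisher = √(L × P) = √(100.3367 × 99.1205) = 99.7267

99.73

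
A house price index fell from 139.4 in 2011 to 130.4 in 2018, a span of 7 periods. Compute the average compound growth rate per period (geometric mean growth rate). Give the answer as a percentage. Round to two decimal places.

Growth factor = (130.4/139.4)^(1/7) = (0.935438)^(1/7) = 0.990511
Growth rate = 0.990511 − 1 = -0.009489 = -0.9489%

-0.95%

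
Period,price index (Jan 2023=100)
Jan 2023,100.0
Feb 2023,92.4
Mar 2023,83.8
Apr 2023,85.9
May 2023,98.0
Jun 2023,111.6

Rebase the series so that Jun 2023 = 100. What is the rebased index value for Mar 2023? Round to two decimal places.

Rebased(Mar 2023) = 83.8 / 111.6 × 100 = 75.0896

75.09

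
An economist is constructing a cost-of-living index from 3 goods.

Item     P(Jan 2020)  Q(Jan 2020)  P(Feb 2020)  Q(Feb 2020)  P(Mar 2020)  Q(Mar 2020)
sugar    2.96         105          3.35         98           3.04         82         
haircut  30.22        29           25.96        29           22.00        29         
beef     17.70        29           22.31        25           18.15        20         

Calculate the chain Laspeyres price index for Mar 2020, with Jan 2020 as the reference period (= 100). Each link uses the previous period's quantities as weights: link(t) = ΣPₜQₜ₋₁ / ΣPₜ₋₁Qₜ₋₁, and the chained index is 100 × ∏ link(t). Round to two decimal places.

87.34

Link Jan 2020→Feb 2020:
ΣP(Feb 2020)Q(Jan 2020) = 3.35×105 + 25.96×29 + 22.31×29 = 351.75 + 752.84 + 646.99 = 1751.58
ΣP(Jan 2020)Q(Jan 2020) = 2.96×105 + 30.22×29 + 17.70×29 = 310.8 + 876.38 + 513.3 = 1700.48
link = 1751.58/1700.48 = 1.030050
Link Feb 2020→Mar 2020:
ΣP(Mar 2020)Q(Feb 2020) = 3.04×98 + 22.00×29 + 18.15×25 = 297.92 + 638 + 453.75 = 1389.67
ΣP(Feb 2020)Q(Feb 2020) = 3.35×98 + 25.96×29 + 22.31×25 = 328.3 + 752.84 + 557.75 = 1638.89
link = 1389.67/1638.89 = 0.847934
Chained index = 100 × 1.030050 × 0.847934 = 87.3414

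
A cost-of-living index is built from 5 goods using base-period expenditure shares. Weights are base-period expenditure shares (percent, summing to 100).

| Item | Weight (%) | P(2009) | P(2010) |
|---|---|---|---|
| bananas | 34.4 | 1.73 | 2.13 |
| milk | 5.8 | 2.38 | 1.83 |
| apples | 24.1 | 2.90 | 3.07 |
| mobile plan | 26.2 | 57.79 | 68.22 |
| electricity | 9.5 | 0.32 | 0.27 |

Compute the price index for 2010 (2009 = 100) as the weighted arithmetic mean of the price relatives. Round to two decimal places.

bananas: 34.4 × (2.13/1.73) = 34.4 × 1.231214 = 42.3538
milk: 5.8 × (1.83/2.38) = 5.8 × 0.768908 = 4.4597
apples: 24.1 × (3.07/2.90) = 24.1 × 1.058621 = 25.5128
mobile plan: 26.2 × (68.22/57.79) = 26.2 × 1.180481 = 30.9286
electricity: 9.5 × (0.27/0.32) = 9.5 × 0.843750 = 8.0156
Index = Σ wᵢ·(p₁ᵢ/p₀ᵢ) = 42.3538 + 4.4597 + 25.5128 + 30.9286 + 8.0156 = 111.2704

111.27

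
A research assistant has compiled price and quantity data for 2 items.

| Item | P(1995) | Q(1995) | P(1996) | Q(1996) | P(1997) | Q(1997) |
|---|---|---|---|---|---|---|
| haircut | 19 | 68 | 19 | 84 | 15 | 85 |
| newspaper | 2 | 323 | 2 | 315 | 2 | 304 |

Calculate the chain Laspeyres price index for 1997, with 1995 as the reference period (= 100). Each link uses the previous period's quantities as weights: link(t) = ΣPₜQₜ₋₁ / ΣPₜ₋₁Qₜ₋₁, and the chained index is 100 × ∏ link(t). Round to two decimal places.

84.91

Link 1995→1996:
ΣP(1996)Q(1995) = 19×68 + 2×323 = 1292 + 646 = 1938
ΣP(1995)Q(1995) = 19×68 + 2×323 = 1292 + 646 = 1938
link = 1938/1938 = 1.000000
Link 1996→1997:
ΣP(1997)Q(1996) = 15×84 + 2×315 = 1260 + 630 = 1890
ΣP(1996)Q(1996) = 19×84 + 2×315 = 1596 + 630 = 2226
link = 1890/2226 = 0.849057
Chained index = 100 × 1.000000 × 0.849057 = 84.9057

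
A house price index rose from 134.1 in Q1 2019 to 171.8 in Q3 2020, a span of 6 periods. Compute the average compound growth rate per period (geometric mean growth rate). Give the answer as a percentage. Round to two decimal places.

Growth factor = (171.8/134.1)^(1/6) = (1.281133)^(1/6) = 1.042155
Growth rate = 1.042155 − 1 = 0.042155 = 4.2155%

4.22%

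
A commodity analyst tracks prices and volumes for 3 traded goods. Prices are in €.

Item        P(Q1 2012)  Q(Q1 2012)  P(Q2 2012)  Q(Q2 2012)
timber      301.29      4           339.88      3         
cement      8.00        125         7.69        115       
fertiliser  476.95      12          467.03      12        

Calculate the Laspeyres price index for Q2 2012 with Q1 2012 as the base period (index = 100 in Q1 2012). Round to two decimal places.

Laspeyres price index uses base-period quantities as weights.
ΣP(Q2 2012)·Q(Q1 2012) = 339.88×4 + 7.69×125 + 467.03×12 = 1359.52 + 961.25 + 5604.36 = 7925.13
ΣP(Q1 2012)·Q(Q1 2012) = 301.29×4 + 8.00×125 + 476.95×12 = 1205.16 + 1000 + 5723.4 = 7928.56
Index = 7925.13 / 7928.56 × 100 = 99.9567

99.96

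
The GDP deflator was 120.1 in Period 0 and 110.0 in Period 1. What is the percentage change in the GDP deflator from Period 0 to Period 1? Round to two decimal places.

-8.41%

Change = (110.0 − 120.1) / 120.1 × 100
       = -10.1 / 120.1 × 100 = -8.4097%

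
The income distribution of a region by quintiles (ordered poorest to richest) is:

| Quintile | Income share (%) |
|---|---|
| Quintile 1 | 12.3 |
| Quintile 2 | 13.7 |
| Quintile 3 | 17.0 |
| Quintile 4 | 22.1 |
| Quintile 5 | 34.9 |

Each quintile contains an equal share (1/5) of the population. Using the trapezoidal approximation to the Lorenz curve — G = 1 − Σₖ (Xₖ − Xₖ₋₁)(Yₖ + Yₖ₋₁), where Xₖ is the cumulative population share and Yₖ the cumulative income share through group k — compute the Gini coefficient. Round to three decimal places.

Cumulative income shares Yₖ: 0.1230, 0.2600, 0.4300, 0.6510, 1.0000
Σ (Xₖ−Xₖ₋₁)(Yₖ+Yₖ₋₁) = (1/5)(0.1230+0.0000) + (1/5)(0.2600+0.1230) + (1/5)(0.4300+0.2600) + (1/5)(0.6510+0.4300) + (1/5)(1.0000+0.6510)
  = 0.0246 + 0.0766 + 0.1380 + 0.2162 + 0.3302 = 0.7856
G = 1 − 0.7856 = 0.2144

0.214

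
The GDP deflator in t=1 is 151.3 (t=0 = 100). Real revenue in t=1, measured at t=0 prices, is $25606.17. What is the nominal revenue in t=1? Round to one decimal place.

38742.1

Nominal = Real × (Index/100) = 25606.17 × (151.3/100)
        = 25606.17 × 1.513 = 38742.1352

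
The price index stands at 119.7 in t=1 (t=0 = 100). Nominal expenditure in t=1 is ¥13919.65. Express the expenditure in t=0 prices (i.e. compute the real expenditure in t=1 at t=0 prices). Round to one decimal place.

11628.8

Real = Nominal ÷ (Index/100) = 13919.65 ÷ (119.7/100)
     = 13919.65 ÷ 1.197 = 11628.7803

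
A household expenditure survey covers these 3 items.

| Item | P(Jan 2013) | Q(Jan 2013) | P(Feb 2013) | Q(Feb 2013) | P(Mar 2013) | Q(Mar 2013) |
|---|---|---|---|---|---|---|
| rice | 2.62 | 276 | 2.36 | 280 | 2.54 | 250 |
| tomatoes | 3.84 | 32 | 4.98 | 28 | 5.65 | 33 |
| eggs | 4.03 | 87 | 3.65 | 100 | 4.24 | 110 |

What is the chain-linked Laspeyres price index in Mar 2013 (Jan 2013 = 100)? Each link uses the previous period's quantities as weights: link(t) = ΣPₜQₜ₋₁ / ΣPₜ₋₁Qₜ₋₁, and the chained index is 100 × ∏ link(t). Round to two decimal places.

104.66

Link Jan 2013→Feb 2013:
ΣP(Feb 2013)Q(Jan 2013) = 2.36×276 + 4.98×32 + 3.65×87 = 651.36 + 159.36 + 317.55 = 1128.27
ΣP(Jan 2013)Q(Jan 2013) = 2.62×276 + 3.84×32 + 4.03×87 = 723.12 + 122.88 + 350.61 = 1196.61
link = 1128.27/1196.61 = 0.942889
Link Feb 2013→Mar 2013:
ΣP(Mar 2013)Q(Feb 2013) = 2.54×280 + 5.65×28 + 4.24×100 = 711.2 + 158.2 + 424 = 1293.4
ΣP(Feb 2013)Q(Feb 2013) = 2.36×280 + 4.98×28 + 3.65×100 = 660.8 + 139.44 + 365 = 1165.24
link = 1293.4/1165.24 = 1.109986
Chained index = 100 × 0.942889 × 1.109986 = 104.6593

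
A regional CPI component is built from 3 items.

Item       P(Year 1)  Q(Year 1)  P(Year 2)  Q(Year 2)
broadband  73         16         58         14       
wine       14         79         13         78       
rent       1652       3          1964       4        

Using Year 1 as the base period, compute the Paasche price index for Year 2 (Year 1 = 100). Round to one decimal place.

Paasche price index uses current-period quantities as weights.
ΣP(Year 2)·Q(Year 2) = 58×14 + 13×78 + 1964×4 = 812 + 1014 + 7856 = 9682
ΣP(Year 1)·Q(Year 2) = 73×14 + 14×78 + 1652×4 = 1022 + 1092 + 6608 = 8722
Index = 9682 / 8722 × 100 = 111.0066

111.0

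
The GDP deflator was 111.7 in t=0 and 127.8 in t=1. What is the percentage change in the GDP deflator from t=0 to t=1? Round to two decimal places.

14.41%

Change = (127.8 − 111.7) / 111.7 × 100
       = 16.1 / 111.7 × 100 = 14.4136%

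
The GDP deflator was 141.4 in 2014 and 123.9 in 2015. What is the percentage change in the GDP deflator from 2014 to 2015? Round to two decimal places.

Change = (123.9 − 141.4) / 141.4 × 100
       = -17.5 / 141.4 × 100 = -12.3762%

-12.38%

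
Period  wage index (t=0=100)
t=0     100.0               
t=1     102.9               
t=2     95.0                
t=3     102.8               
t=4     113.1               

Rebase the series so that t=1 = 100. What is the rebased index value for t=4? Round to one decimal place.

Rebased(t=4) = 113.1 / 102.9 × 100 = 109.9125

109.9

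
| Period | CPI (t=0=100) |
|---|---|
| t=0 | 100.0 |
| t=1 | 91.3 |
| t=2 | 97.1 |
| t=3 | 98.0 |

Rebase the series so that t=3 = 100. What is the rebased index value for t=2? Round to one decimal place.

99.1

Rebased(t=2) = 97.1 / 98.0 × 100 = 99.0816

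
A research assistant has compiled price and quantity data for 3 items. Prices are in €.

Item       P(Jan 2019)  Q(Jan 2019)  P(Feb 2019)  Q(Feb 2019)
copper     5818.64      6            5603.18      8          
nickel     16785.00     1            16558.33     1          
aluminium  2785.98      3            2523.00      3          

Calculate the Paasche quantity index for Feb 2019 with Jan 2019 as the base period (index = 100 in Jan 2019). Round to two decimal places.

119.41

Paasche quantity index uses current-period prices as weights.
ΣP(Feb 2019)·Q(Feb 2019) = 5603.18×8 + 16558.33×1 + 2523.00×3 = 44825.44 + 16558.33 + 7569 = 68952.77
ΣP(Feb 2019)·Q(Jan 2019) = 5603.18×6 + 16558.33×1 + 2523.00×3 = 33619.08 + 16558.33 + 7569 = 57746.41
Index = 68952.77 / 57746.41 × 100 = 119.4062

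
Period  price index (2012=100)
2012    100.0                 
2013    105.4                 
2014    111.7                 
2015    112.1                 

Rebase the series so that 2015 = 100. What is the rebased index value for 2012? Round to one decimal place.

Rebased(2012) = 100.0 / 112.1 × 100 = 89.2061

89.2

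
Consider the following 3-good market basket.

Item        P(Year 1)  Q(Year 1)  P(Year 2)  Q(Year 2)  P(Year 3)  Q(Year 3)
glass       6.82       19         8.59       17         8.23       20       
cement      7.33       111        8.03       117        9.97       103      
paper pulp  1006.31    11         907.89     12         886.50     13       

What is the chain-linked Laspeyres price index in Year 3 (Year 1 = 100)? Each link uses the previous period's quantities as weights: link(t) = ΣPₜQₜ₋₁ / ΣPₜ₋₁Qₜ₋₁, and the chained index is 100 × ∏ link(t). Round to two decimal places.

Link Year 1→Year 2:
ΣP(Year 2)Q(Year 1) = 8.59×19 + 8.03×111 + 907.89×11 = 163.21 + 891.33 + 9986.79 = 11041.33
ΣP(Year 1)Q(Year 1) = 6.82×19 + 7.33×111 + 1006.31×11 = 129.58 + 813.63 + 11069.41 = 12012.62
link = 11041.33/12012.62 = 0.919144
Link Year 2→Year 3:
ΣP(Year 3)Q(Year 2) = 8.23×17 + 9.97×117 + 886.50×12 = 139.91 + 1166.49 + 10638 = 11944.4
ΣP(Year 2)Q(Year 2) = 8.59×17 + 8.03×117 + 907.89×12 = 146.03 + 939.51 + 10894.68 = 11980.22
link = 11944.4/11980.22 = 0.997010
Chained index = 100 × 0.919144 × 0.997010 = 91.6396

91.64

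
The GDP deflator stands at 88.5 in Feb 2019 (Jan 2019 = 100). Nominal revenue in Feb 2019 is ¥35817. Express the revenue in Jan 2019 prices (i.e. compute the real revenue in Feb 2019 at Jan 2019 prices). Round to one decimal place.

40471.2

Real = Nominal ÷ (Index/100) = 35817 ÷ (88.5/100)
     = 35817 ÷ 0.885 = 40471.1864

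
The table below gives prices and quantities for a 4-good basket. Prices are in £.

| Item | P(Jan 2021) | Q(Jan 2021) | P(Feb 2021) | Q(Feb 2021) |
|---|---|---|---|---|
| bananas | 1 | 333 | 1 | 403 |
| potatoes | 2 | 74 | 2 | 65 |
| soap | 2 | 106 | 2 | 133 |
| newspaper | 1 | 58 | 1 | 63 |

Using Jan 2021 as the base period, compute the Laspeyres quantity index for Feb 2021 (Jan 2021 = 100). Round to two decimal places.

Laspeyres quantity index uses base-period prices as weights.
ΣP(Jan 2021)·Q(Feb 2021) = 1×403 + 2×65 + 2×133 + 1×63 = 403 + 130 + 266 + 63 = 862
ΣP(Jan 2021)·Q(Jan 2021) = 1×333 + 2×74 + 2×106 + 1×58 = 333 + 148 + 212 + 58 = 751
Index = 862 / 751 × 100 = 114.7803

114.78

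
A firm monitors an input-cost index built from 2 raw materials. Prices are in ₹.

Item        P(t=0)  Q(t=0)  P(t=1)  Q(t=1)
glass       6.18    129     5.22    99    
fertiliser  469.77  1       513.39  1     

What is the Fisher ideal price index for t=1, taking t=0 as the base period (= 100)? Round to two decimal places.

Laspeyres component (base-period weights):
ΣP(t=1)Q(t=0) = 5.22×129 + 513.39×1 = 673.38 + 513.39 = 1186.77
ΣP(t=0)Q(t=0) = 6.18×129 + 469.77×1 = 797.22 + 469.77 = 1266.99
L = 1186.77 / 1266.99 × 100 = 93.6685
Paasche component (current-period weights):
ΣP(t=1)Q(t=1) = 5.22×99 + 513.39×1 = 516.78 + 513.39 = 1030.17
ΣP(t=0)Q(t=1) = 6.18×99 + 469.77×1 = 611.82 + 469.77 = 1081.59
P = 1030.17 / 1081.59 × 100 = 95.2459
Fisher = √(L × P) = √(93.6685 × 95.2459) = 94.4539

94.45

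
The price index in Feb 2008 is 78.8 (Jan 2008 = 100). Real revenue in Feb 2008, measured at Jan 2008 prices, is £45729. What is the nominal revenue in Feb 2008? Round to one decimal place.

36034.5

Nominal = Real × (Index/100) = 45729 × (78.8/100)
        = 45729 × 0.788 = 36034.4520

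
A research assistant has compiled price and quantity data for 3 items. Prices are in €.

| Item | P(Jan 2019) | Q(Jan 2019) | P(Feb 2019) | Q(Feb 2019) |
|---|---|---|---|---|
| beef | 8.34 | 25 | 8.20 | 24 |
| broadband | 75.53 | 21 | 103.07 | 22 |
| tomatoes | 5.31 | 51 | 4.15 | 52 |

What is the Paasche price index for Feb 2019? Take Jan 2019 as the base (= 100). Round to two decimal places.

125.36

Paasche price index uses current-period quantities as weights.
ΣP(Feb 2019)·Q(Feb 2019) = 8.20×24 + 103.07×22 + 4.15×52 = 196.8 + 2267.54 + 215.8 = 2680.14
ΣP(Jan 2019)·Q(Feb 2019) = 8.34×24 + 75.53×22 + 5.31×52 = 200.16 + 1661.66 + 276.12 = 2137.94
Index = 2680.14 / 2137.94 × 100 = 125.3609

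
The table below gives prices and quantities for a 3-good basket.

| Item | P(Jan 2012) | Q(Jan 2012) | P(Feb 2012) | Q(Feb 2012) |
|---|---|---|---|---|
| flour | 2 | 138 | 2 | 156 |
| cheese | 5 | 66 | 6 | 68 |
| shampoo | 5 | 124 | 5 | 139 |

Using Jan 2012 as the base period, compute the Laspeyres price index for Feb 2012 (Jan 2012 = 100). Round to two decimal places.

Laspeyres price index uses base-period quantities as weights.
ΣP(Feb 2012)·Q(Jan 2012) = 2×138 + 6×66 + 5×124 = 276 + 396 + 620 = 1292
ΣP(Jan 2012)·Q(Jan 2012) = 2×138 + 5×66 + 5×124 = 276 + 330 + 620 = 1226
Index = 1292 / 1226 × 100 = 105.3834

105.38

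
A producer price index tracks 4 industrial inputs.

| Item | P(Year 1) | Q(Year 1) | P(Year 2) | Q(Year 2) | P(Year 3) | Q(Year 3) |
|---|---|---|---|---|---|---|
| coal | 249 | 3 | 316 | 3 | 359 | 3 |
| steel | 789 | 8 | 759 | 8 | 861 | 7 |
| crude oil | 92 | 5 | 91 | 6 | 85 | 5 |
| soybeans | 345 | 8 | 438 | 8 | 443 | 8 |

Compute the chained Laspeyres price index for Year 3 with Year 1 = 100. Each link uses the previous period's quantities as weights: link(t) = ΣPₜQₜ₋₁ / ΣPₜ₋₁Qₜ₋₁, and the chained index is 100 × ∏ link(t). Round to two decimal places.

115.97

Link Year 1→Year 2:
ΣP(Year 2)Q(Year 1) = 316×3 + 759×8 + 91×5 + 438×8 = 948 + 6072 + 455 + 3504 = 10979
ΣP(Year 1)Q(Year 1) = 249×3 + 789×8 + 92×5 + 345×8 = 747 + 6312 + 460 + 2760 = 10279
link = 10979/10279 = 1.068100
Link Year 2→Year 3:
ΣP(Year 3)Q(Year 2) = 359×3 + 861×8 + 85×6 + 443×8 = 1077 + 6888 + 510 + 3544 = 12019
ΣP(Year 2)Q(Year 2) = 316×3 + 759×8 + 91×6 + 438×8 = 948 + 6072 + 546 + 3504 = 11070
link = 12019/11070 = 1.085727
Chained index = 100 × 1.068100 × 1.085727 = 115.9665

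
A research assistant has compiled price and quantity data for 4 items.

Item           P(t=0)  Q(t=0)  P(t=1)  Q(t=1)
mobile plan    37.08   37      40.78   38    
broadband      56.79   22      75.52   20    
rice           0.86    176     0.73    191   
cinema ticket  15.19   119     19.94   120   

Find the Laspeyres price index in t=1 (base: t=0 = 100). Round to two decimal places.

123.83

Laspeyres price index uses base-period quantities as weights.
ΣP(t=1)·Q(t=0) = 40.78×37 + 75.52×22 + 0.73×176 + 19.94×119 = 1508.86 + 1661.44 + 128.48 + 2372.86 = 5671.64
ΣP(t=0)·Q(t=0) = 37.08×37 + 56.79×22 + 0.86×176 + 15.19×119 = 1371.96 + 1249.38 + 151.36 + 1807.61 = 4580.31
Index = 5671.64 / 4580.31 × 100 = 123.8266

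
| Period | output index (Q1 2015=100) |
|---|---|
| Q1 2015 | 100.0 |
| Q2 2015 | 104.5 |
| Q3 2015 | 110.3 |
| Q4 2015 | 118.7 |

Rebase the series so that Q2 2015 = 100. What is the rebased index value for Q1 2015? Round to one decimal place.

Rebased(Q1 2015) = 100.0 / 104.5 × 100 = 95.6938

95.7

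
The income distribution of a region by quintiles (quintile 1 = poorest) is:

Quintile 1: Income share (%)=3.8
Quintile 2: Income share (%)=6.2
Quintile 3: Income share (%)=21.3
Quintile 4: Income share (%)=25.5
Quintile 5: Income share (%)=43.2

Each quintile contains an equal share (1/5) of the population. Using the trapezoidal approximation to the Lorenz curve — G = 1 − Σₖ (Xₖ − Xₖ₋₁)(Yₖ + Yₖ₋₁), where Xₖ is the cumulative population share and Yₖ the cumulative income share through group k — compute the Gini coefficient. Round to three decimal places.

0.392

Cumulative income shares Yₖ: 0.0380, 0.1000, 0.3130, 0.5680, 1.0000
Σ (Xₖ−Xₖ₋₁)(Yₖ+Yₖ₋₁) = (1/5)(0.0380+0.0000) + (1/5)(0.1000+0.0380) + (1/5)(0.3130+0.1000) + (1/5)(0.5680+0.3130) + (1/5)(1.0000+0.5680)
  = 0.0076 + 0.0276 + 0.0826 + 0.1762 + 0.3136 = 0.6076
G = 1 − 0.6076 = 0.3924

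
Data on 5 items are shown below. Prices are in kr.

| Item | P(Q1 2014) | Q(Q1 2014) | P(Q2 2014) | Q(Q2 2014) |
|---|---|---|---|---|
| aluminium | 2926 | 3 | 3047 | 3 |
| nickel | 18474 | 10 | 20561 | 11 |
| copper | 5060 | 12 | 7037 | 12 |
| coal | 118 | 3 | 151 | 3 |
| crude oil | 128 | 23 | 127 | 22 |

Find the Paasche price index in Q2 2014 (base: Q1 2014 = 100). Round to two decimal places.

117.08

Paasche price index uses current-period quantities as weights.
ΣP(Q2 2014)·Q(Q2 2014) = 3047×3 + 20561×11 + 7037×12 + 151×3 + 127×22 = 9141 + 226171 + 84444 + 453 + 2794 = 323003
ΣP(Q1 2014)·Q(Q2 2014) = 2926×3 + 18474×11 + 5060×12 + 118×3 + 128×22 = 8778 + 203214 + 60720 + 354 + 2816 = 275882
Index = 323003 / 275882 × 100 = 117.0801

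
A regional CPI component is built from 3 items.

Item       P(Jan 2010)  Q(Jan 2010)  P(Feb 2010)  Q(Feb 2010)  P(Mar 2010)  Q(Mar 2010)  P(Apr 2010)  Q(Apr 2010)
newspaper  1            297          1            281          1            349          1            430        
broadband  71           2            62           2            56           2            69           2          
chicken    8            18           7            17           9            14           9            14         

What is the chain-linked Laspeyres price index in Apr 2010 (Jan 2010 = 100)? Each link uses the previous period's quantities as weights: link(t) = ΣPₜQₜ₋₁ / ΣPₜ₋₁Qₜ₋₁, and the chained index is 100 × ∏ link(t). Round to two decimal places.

102.09

Link Jan 2010→Feb 2010:
ΣP(Feb 2010)Q(Jan 2010) = 1×297 + 62×2 + 7×18 = 297 + 124 + 126 = 547
ΣP(Jan 2010)Q(Jan 2010) = 1×297 + 71×2 + 8×18 = 297 + 142 + 144 = 583
link = 547/583 = 0.938250
Link Feb 2010→Mar 2010:
ΣP(Mar 2010)Q(Feb 2010) = 1×281 + 56×2 + 9×17 = 281 + 112 + 153 = 546
ΣP(Feb 2010)Q(Feb 2010) = 1×281 + 62×2 + 7×17 = 281 + 124 + 119 = 524
link = 546/524 = 1.041985
Link Mar 2010→Apr 2010:
ΣP(Apr 2010)Q(Mar 2010) = 1×349 + 69×2 + 9×14 = 349 + 138 + 126 = 613
ΣP(Mar 2010)Q(Mar 2010) = 1×349 + 56×2 + 9×14 = 349 + 112 + 126 = 587
link = 613/587 = 1.044293
Chained index = 100 × 0.938250 × 1.041985 × 1.044293 = 102.0945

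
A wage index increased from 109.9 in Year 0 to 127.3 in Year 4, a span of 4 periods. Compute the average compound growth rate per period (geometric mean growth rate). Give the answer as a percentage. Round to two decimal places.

3.74%

Growth factor = (127.3/109.9)^(1/4) = (1.158326)^(1/4) = 1.037427
Growth rate = 1.037427 − 1 = 0.037427 = 3.7427%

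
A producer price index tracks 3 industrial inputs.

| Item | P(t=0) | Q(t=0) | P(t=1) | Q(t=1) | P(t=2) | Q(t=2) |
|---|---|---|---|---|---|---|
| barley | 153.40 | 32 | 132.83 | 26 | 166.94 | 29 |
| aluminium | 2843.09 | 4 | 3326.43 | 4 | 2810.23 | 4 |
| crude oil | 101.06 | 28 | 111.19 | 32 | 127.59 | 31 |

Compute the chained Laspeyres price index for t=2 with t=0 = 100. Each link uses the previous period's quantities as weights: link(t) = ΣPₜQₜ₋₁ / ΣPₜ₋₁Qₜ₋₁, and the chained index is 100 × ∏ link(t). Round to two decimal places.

Link t=0→t=1:
ΣP(t=1)Q(t=0) = 132.83×32 + 3326.43×4 + 111.19×28 = 4250.56 + 13305.72 + 3113.32 = 20669.6
ΣP(t=0)Q(t=0) = 153.40×32 + 2843.09×4 + 101.06×28 = 4908.8 + 11372.36 + 2829.68 = 19110.84
link = 20669.6/19110.84 = 1.081564
Link t=1→t=2:
ΣP(t=2)Q(t=1) = 166.94×26 + 2810.23×4 + 127.59×32 = 4340.44 + 11240.92 + 4082.88 = 19664.24
ΣP(t=1)Q(t=1) = 132.83×26 + 3326.43×4 + 111.19×32 = 3453.58 + 13305.72 + 3558.08 = 20317.38
link = 19664.24/20317.38 = 0.967853
Chained index = 100 × 1.081564 × 0.967853 = 104.6795

104.68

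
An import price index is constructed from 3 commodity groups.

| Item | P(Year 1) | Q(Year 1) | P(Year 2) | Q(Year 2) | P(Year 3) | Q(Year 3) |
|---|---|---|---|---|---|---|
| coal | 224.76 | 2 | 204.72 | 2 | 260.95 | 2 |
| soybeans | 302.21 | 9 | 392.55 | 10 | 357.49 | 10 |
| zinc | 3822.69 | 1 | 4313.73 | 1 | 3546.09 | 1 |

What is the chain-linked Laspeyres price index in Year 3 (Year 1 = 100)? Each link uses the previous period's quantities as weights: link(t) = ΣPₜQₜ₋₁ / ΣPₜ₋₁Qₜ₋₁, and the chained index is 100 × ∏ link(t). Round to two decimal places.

104.35

Link Year 1→Year 2:
ΣP(Year 2)Q(Year 1) = 204.72×2 + 392.55×9 + 4313.73×1 = 409.44 + 3532.95 + 4313.73 = 8256.12
ΣP(Year 1)Q(Year 1) = 224.76×2 + 302.21×9 + 3822.69×1 = 449.52 + 2719.89 + 3822.69 = 6992.1
link = 8256.12/6992.1 = 1.180778
Link Year 2→Year 3:
ΣP(Year 3)Q(Year 2) = 260.95×2 + 357.49×10 + 3546.09×1 = 521.9 + 3574.9 + 3546.09 = 7642.89
ΣP(Year 2)Q(Year 2) = 204.72×2 + 392.55×10 + 4313.73×1 = 409.44 + 3925.5 + 4313.73 = 8648.67
link = 7642.89/8648.67 = 0.883707
Chained index = 100 × 1.180778 × 0.883707 = 104.3462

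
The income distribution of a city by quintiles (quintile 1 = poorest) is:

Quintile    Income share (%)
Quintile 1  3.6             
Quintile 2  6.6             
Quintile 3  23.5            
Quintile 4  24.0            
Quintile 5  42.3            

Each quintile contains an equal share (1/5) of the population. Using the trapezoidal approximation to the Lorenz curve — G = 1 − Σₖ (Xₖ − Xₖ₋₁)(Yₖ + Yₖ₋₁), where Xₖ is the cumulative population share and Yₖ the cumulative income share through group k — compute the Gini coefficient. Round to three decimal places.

Cumulative income shares Yₖ: 0.0360, 0.1020, 0.3370, 0.5770, 1.0000
Σ (Xₖ−Xₖ₋₁)(Yₖ+Yₖ₋₁) = (1/5)(0.0360+0.0000) + (1/5)(0.1020+0.0360) + (1/5)(0.3370+0.1020) + (1/5)(0.5770+0.3370) + (1/5)(1.0000+0.5770)
  = 0.0072 + 0.0276 + 0.0878 + 0.1828 + 0.3154 = 0.6208
G = 1 − 0.6208 = 0.3792

0.379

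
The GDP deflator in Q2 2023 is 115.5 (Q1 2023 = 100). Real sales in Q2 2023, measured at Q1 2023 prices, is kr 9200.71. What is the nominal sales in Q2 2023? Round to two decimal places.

Nominal = Real × (Index/100) = 9200.71 × (115.5/100)
        = 9200.71 × 1.155 = 10626.8200

10626.82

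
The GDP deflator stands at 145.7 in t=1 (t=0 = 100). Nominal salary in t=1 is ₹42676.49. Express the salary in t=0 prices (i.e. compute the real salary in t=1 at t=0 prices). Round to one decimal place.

Real = Nominal ÷ (Index/100) = 42676.49 ÷ (145.7/100)
     = 42676.49 ÷ 1.457 = 29290.6589

29290.7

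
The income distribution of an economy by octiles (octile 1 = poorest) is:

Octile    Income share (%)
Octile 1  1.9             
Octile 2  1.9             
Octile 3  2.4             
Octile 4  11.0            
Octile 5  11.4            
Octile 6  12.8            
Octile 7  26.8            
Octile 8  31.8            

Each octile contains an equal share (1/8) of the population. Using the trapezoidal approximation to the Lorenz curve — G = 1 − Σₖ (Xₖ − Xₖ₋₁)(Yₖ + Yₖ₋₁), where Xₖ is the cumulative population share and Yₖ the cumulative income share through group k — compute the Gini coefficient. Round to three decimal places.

0.457

Cumulative income shares Yₖ: 0.0190, 0.0380, 0.0620, 0.1720, 0.2860, 0.4140, 0.6820, 1.0000
Σ (Xₖ−Xₖ₋₁)(Yₖ+Yₖ₋₁) = (1/8)(0.0190+0.0000) + (1/8)(0.0380+0.0190) + (1/8)(0.0620+0.0380) + (1/8)(0.1720+0.0620) + (1/8)(0.2860+0.1720) + (1/8)(0.4140+0.2860) + (1/8)(0.6820+0.4140) + (1/8)(1.0000+0.6820)
  = 0.0024 + 0.0071 + 0.0125 + 0.0292 + 0.0572 + 0.0875 + 0.1370 + 0.2102 = 0.5433
G = 1 − 0.5433 = 0.4567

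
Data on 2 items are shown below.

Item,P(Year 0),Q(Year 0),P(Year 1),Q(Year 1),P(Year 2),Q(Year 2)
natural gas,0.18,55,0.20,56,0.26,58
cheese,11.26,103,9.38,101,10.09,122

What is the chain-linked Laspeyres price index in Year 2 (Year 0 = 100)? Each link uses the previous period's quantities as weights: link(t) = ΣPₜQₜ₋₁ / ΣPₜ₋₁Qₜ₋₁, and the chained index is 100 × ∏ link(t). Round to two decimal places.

Link Year 0→Year 1:
ΣP(Year 1)Q(Year 0) = 0.20×55 + 9.38×103 = 11 + 966.14 = 977.14
ΣP(Year 0)Q(Year 0) = 0.18×55 + 11.26×103 = 9.9 + 1159.78 = 1169.68
link = 977.14/1169.68 = 0.835391
Link Year 1→Year 2:
ΣP(Year 2)Q(Year 1) = 0.26×56 + 10.09×101 = 14.56 + 1019.09 = 1033.65
ΣP(Year 1)Q(Year 1) = 0.20×56 + 9.38×101 = 11.2 + 947.38 = 958.58
link = 1033.65/958.58 = 1.078314
Chained index = 100 × 0.835391 × 1.078314 = 90.0813

90.08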